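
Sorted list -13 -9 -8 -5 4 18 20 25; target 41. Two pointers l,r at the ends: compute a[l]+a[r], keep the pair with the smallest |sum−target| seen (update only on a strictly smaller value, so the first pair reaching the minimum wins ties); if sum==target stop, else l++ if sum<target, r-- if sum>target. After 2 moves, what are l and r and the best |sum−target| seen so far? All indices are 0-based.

[0,7] -13+25=12 d=29 * → l++
[1,7] -9+25=16 d=25 * → l++

l=2, r=7, best |Δ|=25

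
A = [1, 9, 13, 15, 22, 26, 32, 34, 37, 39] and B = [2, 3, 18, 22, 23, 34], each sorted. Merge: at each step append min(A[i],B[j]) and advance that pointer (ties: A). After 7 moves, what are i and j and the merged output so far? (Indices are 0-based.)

i=0 j=0: A[i]=1<=B[j]=2 take 1, i++
i=1 j=0: A[i]=9>B[j]=2 take 2, j++
i=1 j=1: A[i]=9>B[j]=3 take 3, j++
i=1 j=2: A[i]=9<=B[j]=18 take 9, i++
i=2 j=2: A[i]=13<=B[j]=18 take 13, i++
i=3 j=2: A[i]=15<=B[j]=18 take 15, i++
i=4 j=2: A[i]=22>B[j]=18 take 18, j++

i=4, j=3, merged so far=[1, 2, 3, 9, 13, 15, 18]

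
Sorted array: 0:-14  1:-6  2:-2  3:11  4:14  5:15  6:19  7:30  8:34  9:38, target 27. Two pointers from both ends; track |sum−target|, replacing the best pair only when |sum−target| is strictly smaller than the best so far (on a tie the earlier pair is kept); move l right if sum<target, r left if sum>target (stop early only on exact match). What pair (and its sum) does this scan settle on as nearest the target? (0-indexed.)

[0,9] -14+38=24 d=3 * → l++
[1,9] -6+38=32 d=5 → r--
[1,8] -6+34=28 d=1 * → r--
[1,7] -6+30=24 d=3 → l++
[2,7] -2+30=28 d=1 → r--
[2,6] -2+19=17 d=10 → l++
[3,6] 11+19=30 d=3 → r--
[3,5] 11+15=26 d=1 → l++
[4,5] 14+15=29 d=2 → r--

pair (-6, 34) with sum 28 (|Δ|=1)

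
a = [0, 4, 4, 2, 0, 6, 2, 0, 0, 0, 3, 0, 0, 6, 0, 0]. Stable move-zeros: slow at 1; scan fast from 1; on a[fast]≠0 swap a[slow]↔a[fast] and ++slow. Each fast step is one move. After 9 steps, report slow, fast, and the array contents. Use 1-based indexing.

slow=6, fast=10, a=[4, 4, 2, 6, 2, 0, 0, 0, 0, 0, 3, 0, 0, 6, 0, 0]

slow=1 fast=1: a[fast]=0, fast++
slow=1 fast=2: a[fast]=4≠0 swap→a[1]=4, slow++,fast++
slow=2 fast=3: a[fast]=4≠0 swap→a[2]=4, slow++,fast++
slow=3 fast=4: a[fast]=2≠0 swap→a[3]=2, slow++,fast++
slow=4 fast=5: a[fast]=0, fast++
slow=4 fast=6: a[fast]=6≠0 swap→a[4]=6, slow++,fast++
slow=5 fast=7: a[fast]=2≠0 swap→a[5]=2, slow++,fast++
slow=6 fast=8: a[fast]=0, fast++
slow=6 fast=9: a[fast]=0, fast++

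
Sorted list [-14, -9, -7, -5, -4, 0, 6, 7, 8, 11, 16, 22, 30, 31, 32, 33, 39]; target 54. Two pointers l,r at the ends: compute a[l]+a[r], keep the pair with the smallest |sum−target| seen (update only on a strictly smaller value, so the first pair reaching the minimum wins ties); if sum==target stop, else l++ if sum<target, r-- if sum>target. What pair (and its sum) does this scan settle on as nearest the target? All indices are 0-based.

pair (22, 32) with sum 54 (|Δ|=0)

[0,16] -14+39=25 d=29 * → l++
[1,16] -9+39=30 d=24 * → l++
[2,16] -7+39=32 d=22 * → l++
[3,16] -5+39=34 d=20 * → l++
[4,16] -4+39=35 d=19 * → l++
[5,16] 0+39=39 d=15 * → l++
[6,16] 6+39=45 d=9 * → l++
[7,16] 7+39=46 d=8 * → l++
[8,16] 8+39=47 d=7 * → l++
[9,16] 11+39=50 d=4 * → l++
[10,16] 16+39=55 d=1 * → r--
[10,15] 16+33=49 d=5 → l++
[11,15] 22+33=55 d=1 → r--
[11,14] 22+32=54 d=0 * → stop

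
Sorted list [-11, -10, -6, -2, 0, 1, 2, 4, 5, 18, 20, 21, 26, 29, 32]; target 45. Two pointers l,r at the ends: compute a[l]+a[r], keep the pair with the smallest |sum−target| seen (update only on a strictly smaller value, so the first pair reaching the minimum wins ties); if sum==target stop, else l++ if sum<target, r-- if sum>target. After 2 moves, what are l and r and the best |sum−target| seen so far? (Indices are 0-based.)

[0,14] -11+32=21 d=24 * → l++
[1,14] -10+32=22 d=23 * → l++

l=2, r=14, best |Δ|=23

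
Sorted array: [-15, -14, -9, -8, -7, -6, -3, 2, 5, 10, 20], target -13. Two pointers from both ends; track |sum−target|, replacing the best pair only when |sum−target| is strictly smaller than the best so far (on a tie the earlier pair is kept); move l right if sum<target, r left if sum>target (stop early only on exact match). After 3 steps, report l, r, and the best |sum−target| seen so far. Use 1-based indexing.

l=1, r=8, best |Δ|=3

l=1 r=11: -15+20=5 d=18 *, r--
l=1 r=10: -15+10=-5 d=8 *, r--
l=1 r=9: -15+5=-10 d=3 *, r--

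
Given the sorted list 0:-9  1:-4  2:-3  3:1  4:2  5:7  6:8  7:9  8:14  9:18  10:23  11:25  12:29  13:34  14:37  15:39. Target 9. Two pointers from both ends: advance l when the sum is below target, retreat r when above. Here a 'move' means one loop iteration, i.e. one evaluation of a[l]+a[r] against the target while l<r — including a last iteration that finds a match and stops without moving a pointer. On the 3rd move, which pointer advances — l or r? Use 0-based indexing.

[0,15] -9+39=30 >9 → r--
[0,14] -9+37=28 >9 → r--
[0,13] -9+34=25 >9 → r--

r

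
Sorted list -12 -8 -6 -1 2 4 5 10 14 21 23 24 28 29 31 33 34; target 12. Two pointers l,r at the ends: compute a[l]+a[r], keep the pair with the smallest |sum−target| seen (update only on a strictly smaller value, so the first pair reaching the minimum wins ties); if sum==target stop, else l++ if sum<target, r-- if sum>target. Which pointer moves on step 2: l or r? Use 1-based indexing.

r

l=1 r=17: -12+34=22 d=10 *, r--
l=1 r=16: -12+33=21 d=9 *, r--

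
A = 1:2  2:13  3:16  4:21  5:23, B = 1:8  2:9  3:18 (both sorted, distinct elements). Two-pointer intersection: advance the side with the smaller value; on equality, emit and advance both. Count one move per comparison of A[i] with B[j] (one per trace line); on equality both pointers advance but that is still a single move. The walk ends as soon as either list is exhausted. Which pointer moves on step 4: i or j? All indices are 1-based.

i

[i=1,j=1] 2<8 → i++
[i=2,j=1] 13>8 → j++
[i=2,j=2] 13>9 → j++
[i=2,j=3] 13<18 → i++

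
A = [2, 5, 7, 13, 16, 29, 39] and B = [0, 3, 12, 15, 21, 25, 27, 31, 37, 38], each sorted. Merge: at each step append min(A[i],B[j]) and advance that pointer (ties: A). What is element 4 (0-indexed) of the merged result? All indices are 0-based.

i=0 j=0: A[i]=2>B[j]=0 take 0, j++
i=0 j=1: A[i]=2<=B[j]=3 take 2, i++
i=1 j=1: A[i]=5>B[j]=3 take 3, j++
i=1 j=2: A[i]=5<=B[j]=12 take 5, i++
i=2 j=2: A[i]=7<=B[j]=12 take 7, i++
i=3 j=2: A[i]=13>B[j]=12 take 12, j++
i=3 j=3: A[i]=13<=B[j]=15 take 13, i++
i=4 j=3: A[i]=16>B[j]=15 take 15, j++
i=4 j=4: A[i]=16<=B[j]=21 take 16, i++
i=5 j=4: A[i]=29>B[j]=21 take 21, j++
i=5 j=5: A[i]=29>B[j]=25 take 25, j++
i=5 j=6: A[i]=29>B[j]=27 take 27, j++
i=5 j=7: A[i]=29<=B[j]=31 take 29, i++
i=6 j=7: A[i]=39>B[j]=31 take 31, j++
i=6 j=8: A[i]=39>B[j]=37 take 37, j++
i=6 j=9: A[i]=39>B[j]=38 take 38, j++
i=6 j=10: B done, take A[i]=39, i++

merged[4] = 7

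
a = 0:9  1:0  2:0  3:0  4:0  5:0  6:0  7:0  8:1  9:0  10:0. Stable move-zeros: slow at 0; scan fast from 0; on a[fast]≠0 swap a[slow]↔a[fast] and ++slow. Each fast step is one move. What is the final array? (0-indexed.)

[9, 1, 0, 0, 0, 0, 0, 0, 0, 0, 0]

(s=0,f=0) a[fast]=9≠0 swap→a[0]=9 → slow++,fast++
(s=1,f=1) a[fast]=0 → fast++
(s=1,f=2) a[fast]=0 → fast++
(s=1,f=3) a[fast]=0 → fast++
(s=1,f=4) a[fast]=0 → fast++
(s=1,f=5) a[fast]=0 → fast++
(s=1,f=6) a[fast]=0 → fast++
(s=1,f=7) a[fast]=0 → fast++
(s=1,f=8) a[fast]=1≠0 swap→a[1]=1 → slow++,fast++
(s=2,f=9) a[fast]=0 → fast++
(s=2,f=10) a[fast]=0 → fast++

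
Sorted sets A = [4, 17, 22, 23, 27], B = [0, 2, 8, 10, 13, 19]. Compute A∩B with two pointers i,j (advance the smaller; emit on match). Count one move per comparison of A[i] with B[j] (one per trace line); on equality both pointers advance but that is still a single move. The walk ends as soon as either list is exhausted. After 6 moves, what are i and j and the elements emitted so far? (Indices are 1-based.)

i=2, j=6, emitted=[]

i=1 j=1: 4>0, j++
i=1 j=2: 4>2, j++
i=1 j=3: 4<8, i++
i=2 j=3: 17>8, j++
i=2 j=4: 17>10, j++
i=2 j=5: 17>13, j++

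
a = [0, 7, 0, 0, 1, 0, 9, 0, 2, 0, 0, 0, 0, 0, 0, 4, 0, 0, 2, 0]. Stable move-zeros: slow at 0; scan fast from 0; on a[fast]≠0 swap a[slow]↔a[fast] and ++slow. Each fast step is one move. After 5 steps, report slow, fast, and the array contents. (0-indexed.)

slow=2, fast=5, a=[7, 1, 0, 0, 0, 0, 9, 0, 2, 0, 0, 0, 0, 0, 0, 4, 0, 0, 2, 0]

(s=0,f=0) a[fast]=0 → fast++
(s=0,f=1) a[fast]=7≠0 swap→a[0]=7 → slow++,fast++
(s=1,f=2) a[fast]=0 → fast++
(s=1,f=3) a[fast]=0 → fast++
(s=1,f=4) a[fast]=1≠0 swap→a[1]=1 → slow++,fast++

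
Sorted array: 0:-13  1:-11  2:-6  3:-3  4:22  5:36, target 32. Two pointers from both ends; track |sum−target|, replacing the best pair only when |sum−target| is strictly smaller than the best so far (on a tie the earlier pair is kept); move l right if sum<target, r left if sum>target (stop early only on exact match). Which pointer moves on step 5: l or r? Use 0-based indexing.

[0,5] -13+36=23 d=9 * → l++
[1,5] -11+36=25 d=7 * → l++
[2,5] -6+36=30 d=2 * → l++
[3,5] -3+36=33 d=1 * → r--
[3,4] -3+22=19 d=13 → l++

l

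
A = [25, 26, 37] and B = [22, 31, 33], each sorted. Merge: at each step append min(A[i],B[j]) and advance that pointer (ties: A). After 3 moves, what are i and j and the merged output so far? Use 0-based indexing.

[i=0,j=0] A[i]=25>B[j]=22 take 22 → j++
[i=0,j=1] A[i]=25<=B[j]=31 take 25 → i++
[i=1,j=1] A[i]=26<=B[j]=31 take 26 → i++

i=2, j=1, merged so far=[22, 25, 26]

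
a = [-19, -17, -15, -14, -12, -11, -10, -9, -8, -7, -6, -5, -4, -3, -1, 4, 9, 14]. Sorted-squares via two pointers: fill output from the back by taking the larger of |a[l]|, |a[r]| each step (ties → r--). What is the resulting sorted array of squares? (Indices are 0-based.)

l=0 r=17: |-19|>|14| out[17]=361, l++
l=1 r=17: |-17|>|14| out[16]=289, l++
l=2 r=17: |-15|>|14| out[15]=225, l++
l=3 r=17: |-14|<=|14| out[14]=196, r--
l=3 r=16: |-14|>|9| out[13]=196, l++
l=4 r=16: |-12|>|9| out[12]=144, l++
l=5 r=16: |-11|>|9| out[11]=121, l++
l=6 r=16: |-10|>|9| out[10]=100, l++
l=7 r=16: |-9|<=|9| out[9]=81, r--
l=7 r=15: |-9|>|4| out[8]=81, l++
l=8 r=15: |-8|>|4| out[7]=64, l++
l=9 r=15: |-7|>|4| out[6]=49, l++
l=10 r=15: |-6|>|4| out[5]=36, l++
l=11 r=15: |-5|>|4| out[4]=25, l++
l=12 r=15: |-4|<=|4| out[3]=16, r--
l=12 r=14: |-4|>|-1| out[2]=16, l++
l=13 r=14: |-3|>|-1| out[1]=9, l++
l=14 r=14: |-1|<=|-1| out[0]=1, r--

[1, 9, 16, 16, 25, 36, 49, 64, 81, 81, 100, 121, 144, 196, 196, 225, 289, 361]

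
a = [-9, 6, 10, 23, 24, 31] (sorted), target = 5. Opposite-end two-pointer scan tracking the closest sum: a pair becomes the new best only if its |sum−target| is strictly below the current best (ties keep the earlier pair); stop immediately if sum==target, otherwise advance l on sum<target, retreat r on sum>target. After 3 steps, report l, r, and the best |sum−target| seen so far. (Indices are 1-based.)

l=1 r=6: -9+31=22 d=17 *, r--
l=1 r=5: -9+24=15 d=10 *, r--
l=1 r=4: -9+23=14 d=9 *, r--

l=1, r=3, best |Δ|=9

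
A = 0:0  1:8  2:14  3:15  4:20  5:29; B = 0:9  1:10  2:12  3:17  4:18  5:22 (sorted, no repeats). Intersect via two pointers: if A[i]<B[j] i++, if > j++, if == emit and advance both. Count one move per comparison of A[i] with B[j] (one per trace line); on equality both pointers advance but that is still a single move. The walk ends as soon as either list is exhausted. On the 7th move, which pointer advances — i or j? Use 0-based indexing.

i

[i=0,j=0] 0<9 → i++
[i=1,j=0] 8<9 → i++
[i=2,j=0] 14>9 → j++
[i=2,j=1] 14>10 → j++
[i=2,j=2] 14>12 → j++
[i=2,j=3] 14<17 → i++
[i=3,j=3] 15<17 → i++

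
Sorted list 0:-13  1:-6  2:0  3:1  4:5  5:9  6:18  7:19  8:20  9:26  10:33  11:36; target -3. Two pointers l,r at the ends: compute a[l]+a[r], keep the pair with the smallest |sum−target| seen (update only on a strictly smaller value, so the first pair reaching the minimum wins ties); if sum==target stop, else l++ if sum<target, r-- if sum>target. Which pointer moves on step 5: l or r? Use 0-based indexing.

r

[0,11] -13+36=23 d=26 * → r--
[0,10] -13+33=20 d=23 * → r--
[0,9] -13+26=13 d=16 * → r--
[0,8] -13+20=7 d=10 * → r--
[0,7] -13+19=6 d=9 * → r--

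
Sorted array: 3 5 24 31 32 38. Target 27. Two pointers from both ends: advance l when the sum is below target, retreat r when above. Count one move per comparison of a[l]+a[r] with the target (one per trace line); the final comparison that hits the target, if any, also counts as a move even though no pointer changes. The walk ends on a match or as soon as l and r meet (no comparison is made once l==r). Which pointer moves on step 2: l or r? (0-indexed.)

r

[0,5] 3+38=41 >27 → r--
[0,4] 3+32=35 >27 → r--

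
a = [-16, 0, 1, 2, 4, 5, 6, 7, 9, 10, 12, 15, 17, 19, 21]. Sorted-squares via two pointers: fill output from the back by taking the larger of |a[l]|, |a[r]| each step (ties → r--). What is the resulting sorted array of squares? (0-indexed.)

l=0 r=14: |-16|<=|21| out[14]=441, r--
l=0 r=13: |-16|<=|19| out[13]=361, r--
l=0 r=12: |-16|<=|17| out[12]=289, r--
l=0 r=11: |-16|>|15| out[11]=256, l++
l=1 r=11: |0|<=|15| out[10]=225, r--
l=1 r=10: |0|<=|12| out[9]=144, r--
l=1 r=9: |0|<=|10| out[8]=100, r--
l=1 r=8: |0|<=|9| out[7]=81, r--
l=1 r=7: |0|<=|7| out[6]=49, r--
l=1 r=6: |0|<=|6| out[5]=36, r--
l=1 r=5: |0|<=|5| out[4]=25, r--
l=1 r=4: |0|<=|4| out[3]=16, r--
l=1 r=3: |0|<=|2| out[2]=4, r--
l=1 r=2: |0|<=|1| out[1]=1, r--
l=1 r=1: |0|<=|0| out[0]=0, r--

[0, 1, 4, 16, 25, 36, 49, 81, 100, 144, 225, 256, 289, 361, 441]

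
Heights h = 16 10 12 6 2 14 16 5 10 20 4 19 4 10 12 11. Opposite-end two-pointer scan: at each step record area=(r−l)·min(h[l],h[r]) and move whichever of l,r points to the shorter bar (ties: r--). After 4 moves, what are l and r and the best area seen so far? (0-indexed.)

l=0 r=15: min(16,11)*15=165 best=165 *, r--
l=0 r=14: min(16,12)*14=168 best=168 *, r--
l=0 r=13: min(16,10)*13=130 best=168, r--
l=0 r=12: min(16,4)*12=48 best=168, r--

l=0, r=11, best area=168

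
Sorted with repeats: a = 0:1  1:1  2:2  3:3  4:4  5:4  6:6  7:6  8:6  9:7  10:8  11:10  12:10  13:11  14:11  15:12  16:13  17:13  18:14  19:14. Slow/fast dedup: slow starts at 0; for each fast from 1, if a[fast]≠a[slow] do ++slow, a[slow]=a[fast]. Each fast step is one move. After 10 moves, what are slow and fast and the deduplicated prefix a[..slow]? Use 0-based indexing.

slow=6, fast=11, prefix=[1, 2, 3, 4, 6, 7, 8]

(s=0,f=1) a[fast]=1=a[slow] dup → fast++
(s=0,f=2) a[fast]=2≠a[slow]=1 write a[1]=2 → slow++,fast++
(s=1,f=3) a[fast]=3≠a[slow]=2 write a[2]=3 → slow++,fast++
(s=2,f=4) a[fast]=4≠a[slow]=3 write a[3]=4 → slow++,fast++
(s=3,f=5) a[fast]=4=a[slow] dup → fast++
(s=3,f=6) a[fast]=6≠a[slow]=4 write a[4]=6 → slow++,fast++
(s=4,f=7) a[fast]=6=a[slow] dup → fast++
(s=4,f=8) a[fast]=6=a[slow] dup → fast++
(s=4,f=9) a[fast]=7≠a[slow]=6 write a[5]=7 → slow++,fast++
(s=5,f=10) a[fast]=8≠a[slow]=7 write a[6]=8 → slow++,fast++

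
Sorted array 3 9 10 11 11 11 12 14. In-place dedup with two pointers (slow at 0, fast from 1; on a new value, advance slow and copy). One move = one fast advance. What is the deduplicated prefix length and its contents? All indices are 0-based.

length 6; prefix = [3, 9, 10, 11, 12, 14]

(s=0,f=1) a[fast]=9≠a[slow]=3 write a[1]=9 → slow++,fast++
(s=1,f=2) a[fast]=10≠a[slow]=9 write a[2]=10 → slow++,fast++
(s=2,f=3) a[fast]=11≠a[slow]=10 write a[3]=11 → slow++,fast++
(s=3,f=4) a[fast]=11=a[slow] dup → fast++
(s=3,f=5) a[fast]=11=a[slow] dup → fast++
(s=3,f=6) a[fast]=12≠a[slow]=11 write a[4]=12 → slow++,fast++
(s=4,f=7) a[fast]=14≠a[slow]=12 write a[5]=14 → slow++,fast++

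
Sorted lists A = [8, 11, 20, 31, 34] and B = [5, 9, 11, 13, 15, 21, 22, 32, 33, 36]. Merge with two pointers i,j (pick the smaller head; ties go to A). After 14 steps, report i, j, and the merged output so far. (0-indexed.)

i=5, j=9, merged so far=[5, 8, 9, 11, 11, 13, 15, 20, 21, 22, 31, 32, 33, 34]

i=0 j=0: A[i]=8>B[j]=5 take 5, j++
i=0 j=1: A[i]=8<=B[j]=9 take 8, i++
i=1 j=1: A[i]=11>B[j]=9 take 9, j++
i=1 j=2: A[i]=11<=B[j]=11 take 11, i++
i=2 j=2: A[i]=20>B[j]=11 take 11, j++
i=2 j=3: A[i]=20>B[j]=13 take 13, j++
i=2 j=4: A[i]=20>B[j]=15 take 15, j++
i=2 j=5: A[i]=20<=B[j]=21 take 20, i++
i=3 j=5: A[i]=31>B[j]=21 take 21, j++
i=3 j=6: A[i]=31>B[j]=22 take 22, j++
i=3 j=7: A[i]=31<=B[j]=32 take 31, i++
i=4 j=7: A[i]=34>B[j]=32 take 32, j++
i=4 j=8: A[i]=34>B[j]=33 take 33, j++
i=4 j=9: A[i]=34<=B[j]=36 take 34, i++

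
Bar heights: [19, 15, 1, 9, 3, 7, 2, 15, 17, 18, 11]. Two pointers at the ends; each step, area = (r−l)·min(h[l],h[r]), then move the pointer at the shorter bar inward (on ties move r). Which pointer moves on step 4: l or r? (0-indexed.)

l=0 r=10: min(19,11)*10=110 best=110 *, r--
l=0 r=9: min(19,18)*9=162 best=162 *, r--
l=0 r=8: min(19,17)*8=136 best=162, r--
l=0 r=7: min(19,15)*7=105 best=162, r--

r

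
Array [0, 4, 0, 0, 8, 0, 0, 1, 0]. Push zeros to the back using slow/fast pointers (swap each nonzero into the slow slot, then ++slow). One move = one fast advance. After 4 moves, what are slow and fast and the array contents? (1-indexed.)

slow=2, fast=5, a=[4, 0, 0, 0, 8, 0, 0, 1, 0]

(s=1,f=1) a[fast]=0 → fast++
(s=1,f=2) a[fast]=4≠0 swap→a[1]=4 → slow++,fast++
(s=2,f=3) a[fast]=0 → fast++
(s=2,f=4) a[fast]=0 → fast++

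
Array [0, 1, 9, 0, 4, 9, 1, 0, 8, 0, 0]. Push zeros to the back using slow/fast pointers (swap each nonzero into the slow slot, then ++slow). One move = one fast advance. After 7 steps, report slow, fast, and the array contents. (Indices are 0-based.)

slow=5, fast=7, a=[1, 9, 4, 9, 1, 0, 0, 0, 8, 0, 0]

slow=0 fast=0: a[fast]=0, fast++
slow=0 fast=1: a[fast]=1≠0 swap→a[0]=1, slow++,fast++
slow=1 fast=2: a[fast]=9≠0 swap→a[1]=9, slow++,fast++
slow=2 fast=3: a[fast]=0, fast++
slow=2 fast=4: a[fast]=4≠0 swap→a[2]=4, slow++,fast++
slow=3 fast=5: a[fast]=9≠0 swap→a[3]=9, slow++,fast++
slow=4 fast=6: a[fast]=1≠0 swap→a[4]=1, slow++,fast++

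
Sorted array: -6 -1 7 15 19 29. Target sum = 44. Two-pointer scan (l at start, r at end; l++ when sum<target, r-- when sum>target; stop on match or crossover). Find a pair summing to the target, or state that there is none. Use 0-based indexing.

l=0 r=5: -6+29=23 <44, l++
l=1 r=5: -1+29=28 <44, l++
l=2 r=5: 7+29=36 <44, l++
l=3 r=5: 15+29=44, found

(15, 29)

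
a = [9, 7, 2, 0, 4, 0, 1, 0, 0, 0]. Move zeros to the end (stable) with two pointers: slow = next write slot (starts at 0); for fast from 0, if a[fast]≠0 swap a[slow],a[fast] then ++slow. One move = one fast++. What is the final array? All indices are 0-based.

slow=0 fast=0: a[fast]=9≠0 swap→a[0]=9, slow++,fast++
slow=1 fast=1: a[fast]=7≠0 swap→a[1]=7, slow++,fast++
slow=2 fast=2: a[fast]=2≠0 swap→a[2]=2, slow++,fast++
slow=3 fast=3: a[fast]=0, fast++
slow=3 fast=4: a[fast]=4≠0 swap→a[3]=4, slow++,fast++
slow=4 fast=5: a[fast]=0, fast++
slow=4 fast=6: a[fast]=1≠0 swap→a[4]=1, slow++,fast++
slow=5 fast=7: a[fast]=0, fast++
slow=5 fast=8: a[fast]=0, fast++
slow=5 fast=9: a[fast]=0, fast++

[9, 7, 2, 4, 1, 0, 0, 0, 0, 0]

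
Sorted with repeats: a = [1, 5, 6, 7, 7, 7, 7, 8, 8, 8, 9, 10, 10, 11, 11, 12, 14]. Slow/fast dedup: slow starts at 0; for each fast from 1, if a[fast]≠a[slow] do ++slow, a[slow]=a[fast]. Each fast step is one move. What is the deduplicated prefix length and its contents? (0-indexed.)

(s=0,f=1) a[fast]=5≠a[slow]=1 write a[1]=5 → slow++,fast++
(s=1,f=2) a[fast]=6≠a[slow]=5 write a[2]=6 → slow++,fast++
(s=2,f=3) a[fast]=7≠a[slow]=6 write a[3]=7 → slow++,fast++
(s=3,f=4) a[fast]=7=a[slow] dup → fast++
(s=3,f=5) a[fast]=7=a[slow] dup → fast++
(s=3,f=6) a[fast]=7=a[slow] dup → fast++
(s=3,f=7) a[fast]=8≠a[slow]=7 write a[4]=8 → slow++,fast++
(s=4,f=8) a[fast]=8=a[slow] dup → fast++
(s=4,f=9) a[fast]=8=a[slow] dup → fast++
(s=4,f=10) a[fast]=9≠a[slow]=8 write a[5]=9 → slow++,fast++
(s=5,f=11) a[fast]=10≠a[slow]=9 write a[6]=10 → slow++,fast++
(s=6,f=12) a[fast]=10=a[slow] dup → fast++
(s=6,f=13) a[fast]=11≠a[slow]=10 write a[7]=11 → slow++,fast++
(s=7,f=14) a[fast]=11=a[slow] dup → fast++
(s=7,f=15) a[fast]=12≠a[slow]=11 write a[8]=12 → slow++,fast++
(s=8,f=16) a[fast]=14≠a[slow]=12 write a[9]=14 → slow++,fast++

length 10; prefix = [1, 5, 6, 7, 8, 9, 10, 11, 12, 14]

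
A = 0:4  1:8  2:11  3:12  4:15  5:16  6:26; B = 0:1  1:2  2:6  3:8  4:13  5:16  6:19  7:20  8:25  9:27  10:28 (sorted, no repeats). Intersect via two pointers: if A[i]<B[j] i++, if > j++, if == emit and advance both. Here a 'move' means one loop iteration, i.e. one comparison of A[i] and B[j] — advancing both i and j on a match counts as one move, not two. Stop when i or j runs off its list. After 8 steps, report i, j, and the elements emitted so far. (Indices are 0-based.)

i=0 j=0: 4>1, j++
i=0 j=1: 4>2, j++
i=0 j=2: 4<6, i++
i=1 j=2: 8>6, j++
i=1 j=3: 8==8 emit, i++,j++
i=2 j=4: 11<13, i++
i=3 j=4: 12<13, i++
i=4 j=4: 15>13, j++

i=4, j=5, emitted=[8]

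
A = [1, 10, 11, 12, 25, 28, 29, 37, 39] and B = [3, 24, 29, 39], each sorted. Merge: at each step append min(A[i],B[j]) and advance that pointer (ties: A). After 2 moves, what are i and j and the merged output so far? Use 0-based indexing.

[i=0,j=0] A[i]=1<=B[j]=3 take 1 → i++
[i=1,j=0] A[i]=10>B[j]=3 take 3 → j++

i=1, j=1, merged so far=[1, 3]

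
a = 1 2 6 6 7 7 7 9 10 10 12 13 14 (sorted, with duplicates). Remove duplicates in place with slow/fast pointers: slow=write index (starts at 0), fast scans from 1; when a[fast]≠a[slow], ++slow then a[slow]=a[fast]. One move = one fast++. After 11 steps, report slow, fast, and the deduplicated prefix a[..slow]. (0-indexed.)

slow=0 fast=1: a[fast]=2≠a[slow]=1 write a[1]=2, slow++,fast++
slow=1 fast=2: a[fast]=6≠a[slow]=2 write a[2]=6, slow++,fast++
slow=2 fast=3: a[fast]=6=a[slow] dup, fast++
slow=2 fast=4: a[fast]=7≠a[slow]=6 write a[3]=7, slow++,fast++
slow=3 fast=5: a[fast]=7=a[slow] dup, fast++
slow=3 fast=6: a[fast]=7=a[slow] dup, fast++
slow=3 fast=7: a[fast]=9≠a[slow]=7 write a[4]=9, slow++,fast++
slow=4 fast=8: a[fast]=10≠a[slow]=9 write a[5]=10, slow++,fast++
slow=5 fast=9: a[fast]=10=a[slow] dup, fast++
slow=5 fast=10: a[fast]=12≠a[slow]=10 write a[6]=12, slow++,fast++
slow=6 fast=11: a[fast]=13≠a[slow]=12 write a[7]=13, slow++,fast++

slow=7, fast=12, prefix=[1, 2, 6, 7, 9, 10, 12, 13]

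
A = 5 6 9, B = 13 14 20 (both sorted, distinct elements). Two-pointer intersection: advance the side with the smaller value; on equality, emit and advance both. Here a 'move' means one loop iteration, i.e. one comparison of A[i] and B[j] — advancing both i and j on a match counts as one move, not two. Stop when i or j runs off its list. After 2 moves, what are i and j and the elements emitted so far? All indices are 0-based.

i=2, j=0, emitted=[]

[i=0,j=0] 5<13 → i++
[i=1,j=0] 6<13 → i++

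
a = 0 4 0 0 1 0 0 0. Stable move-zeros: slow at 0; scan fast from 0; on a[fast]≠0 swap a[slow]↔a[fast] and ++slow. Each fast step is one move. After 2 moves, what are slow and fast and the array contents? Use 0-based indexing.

slow=1, fast=2, a=[4, 0, 0, 0, 1, 0, 0, 0]

(s=0,f=0) a[fast]=0 → fast++
(s=0,f=1) a[fast]=4≠0 swap→a[0]=4 → slow++,fast++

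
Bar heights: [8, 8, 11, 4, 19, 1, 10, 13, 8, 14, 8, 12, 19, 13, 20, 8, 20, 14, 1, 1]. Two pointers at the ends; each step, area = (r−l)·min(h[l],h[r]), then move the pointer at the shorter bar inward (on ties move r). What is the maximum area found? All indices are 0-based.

max area = 228

[0,19] min(8,1)*19=19 best=19 * → r--
[0,18] min(8,1)*18=18 best=19 → r--
[0,17] min(8,14)*17=136 best=136 * → l++
[1,17] min(8,14)*16=128 best=136 → l++
[2,17] min(11,14)*15=165 best=165 * → l++
[3,17] min(4,14)*14=56 best=165 → l++
[4,17] min(19,14)*13=182 best=182 * → r--
[4,16] min(19,20)*12=228 best=228 * → l++
[5,16] min(1,20)*11=11 best=228 → l++
[6,16] min(10,20)*10=100 best=228 → l++
[7,16] min(13,20)*9=117 best=228 → l++
[8,16] min(8,20)*8=64 best=228 → l++
[9,16] min(14,20)*7=98 best=228 → l++
[10,16] min(8,20)*6=48 best=228 → l++
[11,16] min(12,20)*5=60 best=228 → l++
[12,16] min(19,20)*4=76 best=228 → l++
[13,16] min(13,20)*3=39 best=228 → l++
[14,16] min(20,20)*2=40 best=228 → r--
[14,15] min(20,8)*1=8 best=228 → r--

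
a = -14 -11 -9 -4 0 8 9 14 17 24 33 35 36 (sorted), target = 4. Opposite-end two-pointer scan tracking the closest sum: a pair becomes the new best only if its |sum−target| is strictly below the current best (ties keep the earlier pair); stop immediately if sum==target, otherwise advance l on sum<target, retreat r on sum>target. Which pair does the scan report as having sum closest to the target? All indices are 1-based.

l=1 r=13: -14+36=22 d=18 *, r--
l=1 r=12: -14+35=21 d=17 *, r--
l=1 r=11: -14+33=19 d=15 *, r--
l=1 r=10: -14+24=10 d=6 *, r--
l=1 r=9: -14+17=3 d=1 *, l++
l=2 r=9: -11+17=6 d=2, r--
l=2 r=8: -11+14=3 d=1, l++
l=3 r=8: -9+14=5 d=1, r--
l=3 r=7: -9+9=0 d=4, l++
l=4 r=7: -4+9=5 d=1, r--
l=4 r=6: -4+8=4 d=0 *, stop

pair (-4, 8) with sum 4 (|Δ|=0)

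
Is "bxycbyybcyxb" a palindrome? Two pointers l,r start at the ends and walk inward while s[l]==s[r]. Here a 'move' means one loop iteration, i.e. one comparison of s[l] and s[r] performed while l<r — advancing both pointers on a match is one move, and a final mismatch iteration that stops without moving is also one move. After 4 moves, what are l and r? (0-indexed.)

l=4, r=7

l=0 r=11: 'b'=='b', l++,r--
l=1 r=10: 'x'=='x', l++,r--
l=2 r=9: 'y'=='y', l++,r--
l=3 r=8: 'c'=='c', l++,r--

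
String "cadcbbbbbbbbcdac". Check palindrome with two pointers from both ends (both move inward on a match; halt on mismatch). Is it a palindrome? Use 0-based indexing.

l=0 r=15: 'c'=='c', l++,r--
l=1 r=14: 'a'=='a', l++,r--
l=2 r=13: 'd'=='d', l++,r--
l=3 r=12: 'c'=='c', l++,r--
l=4 r=11: 'b'=='b', l++,r--
l=5 r=10: 'b'=='b', l++,r--
l=6 r=9: 'b'=='b', l++,r--
l=7 r=8: 'b'=='b', l++,r--

palindrome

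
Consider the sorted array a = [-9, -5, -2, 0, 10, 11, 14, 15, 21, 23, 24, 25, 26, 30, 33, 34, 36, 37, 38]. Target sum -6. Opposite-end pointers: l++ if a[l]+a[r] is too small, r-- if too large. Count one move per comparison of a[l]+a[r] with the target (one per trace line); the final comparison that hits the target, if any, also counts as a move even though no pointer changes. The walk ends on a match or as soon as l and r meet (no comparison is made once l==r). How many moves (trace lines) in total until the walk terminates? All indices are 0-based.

l=0 r=18: -9+38=29 >-6, r--
l=0 r=17: -9+37=28 >-6, r--
l=0 r=16: -9+36=27 >-6, r--
l=0 r=15: -9+34=25 >-6, r--
l=0 r=14: -9+33=24 >-6, r--
l=0 r=13: -9+30=21 >-6, r--
l=0 r=12: -9+26=17 >-6, r--
l=0 r=11: -9+25=16 >-6, r--
l=0 r=10: -9+24=15 >-6, r--
l=0 r=9: -9+23=14 >-6, r--
l=0 r=8: -9+21=12 >-6, r--
l=0 r=7: -9+15=6 >-6, r--
l=0 r=6: -9+14=5 >-6, r--
l=0 r=5: -9+11=2 >-6, r--
l=0 r=4: -9+10=1 >-6, r--
l=0 r=3: -9+0=-9 <-6, l++
l=1 r=3: -5+0=-5 >-6, r--
l=1 r=2: -5+-2=-7 <-6, l++

18 moves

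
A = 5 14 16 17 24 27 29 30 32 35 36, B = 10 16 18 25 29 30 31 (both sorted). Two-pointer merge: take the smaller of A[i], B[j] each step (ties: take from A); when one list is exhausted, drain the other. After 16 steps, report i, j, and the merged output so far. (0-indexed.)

i=9, j=7, merged so far=[5, 10, 14, 16, 16, 17, 18, 24, 25, 27, 29, 29, 30, 30, 31, 32]

[i=0,j=0] A[i]=5<=B[j]=10 take 5 → i++
[i=1,j=0] A[i]=14>B[j]=10 take 10 → j++
[i=1,j=1] A[i]=14<=B[j]=16 take 14 → i++
[i=2,j=1] A[i]=16<=B[j]=16 take 16 → i++
[i=3,j=1] A[i]=17>B[j]=16 take 16 → j++
[i=3,j=2] A[i]=17<=B[j]=18 take 17 → i++
[i=4,j=2] A[i]=24>B[j]=18 take 18 → j++
[i=4,j=3] A[i]=24<=B[j]=25 take 24 → i++
[i=5,j=3] A[i]=27>B[j]=25 take 25 → j++
[i=5,j=4] A[i]=27<=B[j]=29 take 27 → i++
[i=6,j=4] A[i]=29<=B[j]=29 take 29 → i++
[i=7,j=4] A[i]=30>B[j]=29 take 29 → j++
[i=7,j=5] A[i]=30<=B[j]=30 take 30 → i++
[i=8,j=5] A[i]=32>B[j]=30 take 30 → j++
[i=8,j=6] A[i]=32>B[j]=31 take 31 → j++
[i=8,j=7] B done, take A[i]=32 → i++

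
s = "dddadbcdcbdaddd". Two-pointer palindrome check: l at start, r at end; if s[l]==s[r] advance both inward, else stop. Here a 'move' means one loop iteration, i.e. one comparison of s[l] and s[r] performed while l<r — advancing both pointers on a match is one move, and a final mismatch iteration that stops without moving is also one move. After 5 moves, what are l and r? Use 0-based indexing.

[0,14] 'd'=='d' → l++,r--
[1,13] 'd'=='d' → l++,r--
[2,12] 'd'=='d' → l++,r--
[3,11] 'a'=='a' → l++,r--
[4,10] 'd'=='d' → l++,r--

l=5, r=9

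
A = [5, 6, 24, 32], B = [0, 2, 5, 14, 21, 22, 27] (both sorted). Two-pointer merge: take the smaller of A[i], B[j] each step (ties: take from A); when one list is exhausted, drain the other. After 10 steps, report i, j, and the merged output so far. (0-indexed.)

[i=0,j=0] A[i]=5>B[j]=0 take 0 → j++
[i=0,j=1] A[i]=5>B[j]=2 take 2 → j++
[i=0,j=2] A[i]=5<=B[j]=5 take 5 → i++
[i=1,j=2] A[i]=6>B[j]=5 take 5 → j++
[i=1,j=3] A[i]=6<=B[j]=14 take 6 → i++
[i=2,j=3] A[i]=24>B[j]=14 take 14 → j++
[i=2,j=4] A[i]=24>B[j]=21 take 21 → j++
[i=2,j=5] A[i]=24>B[j]=22 take 22 → j++
[i=2,j=6] A[i]=24<=B[j]=27 take 24 → i++
[i=3,j=6] A[i]=32>B[j]=27 take 27 → j++

i=3, j=7, merged so far=[0, 2, 5, 5, 6, 14, 21, 22, 24, 27]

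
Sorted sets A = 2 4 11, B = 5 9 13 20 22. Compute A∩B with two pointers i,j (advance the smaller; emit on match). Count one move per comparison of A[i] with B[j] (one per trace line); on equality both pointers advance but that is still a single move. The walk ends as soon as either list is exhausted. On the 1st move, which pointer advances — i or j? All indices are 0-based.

[i=0,j=0] 2<5 → i++

i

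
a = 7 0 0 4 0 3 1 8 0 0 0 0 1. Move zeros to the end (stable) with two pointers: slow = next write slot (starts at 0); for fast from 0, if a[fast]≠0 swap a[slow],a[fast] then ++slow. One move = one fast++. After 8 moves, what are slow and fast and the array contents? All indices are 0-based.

slow=5, fast=8, a=[7, 4, 3, 1, 8, 0, 0, 0, 0, 0, 0, 0, 1]

(s=0,f=0) a[fast]=7≠0 swap→a[0]=7 → slow++,fast++
(s=1,f=1) a[fast]=0 → fast++
(s=1,f=2) a[fast]=0 → fast++
(s=1,f=3) a[fast]=4≠0 swap→a[1]=4 → slow++,fast++
(s=2,f=4) a[fast]=0 → fast++
(s=2,f=5) a[fast]=3≠0 swap→a[2]=3 → slow++,fast++
(s=3,f=6) a[fast]=1≠0 swap→a[3]=1 → slow++,fast++
(s=4,f=7) a[fast]=8≠0 swap→a[4]=8 → slow++,fast++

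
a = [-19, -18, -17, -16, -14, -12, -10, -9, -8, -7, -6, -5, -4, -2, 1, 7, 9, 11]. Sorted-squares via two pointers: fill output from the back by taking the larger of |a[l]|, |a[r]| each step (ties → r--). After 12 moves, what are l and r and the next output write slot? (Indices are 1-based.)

l=1 r=18: |-19|>|11| out[18]=361, l++
l=2 r=18: |-18|>|11| out[17]=324, l++
l=3 r=18: |-17|>|11| out[16]=289, l++
l=4 r=18: |-16|>|11| out[15]=256, l++
l=5 r=18: |-14|>|11| out[14]=196, l++
l=6 r=18: |-12|>|11| out[13]=144, l++
l=7 r=18: |-10|<=|11| out[12]=121, r--
l=7 r=17: |-10|>|9| out[11]=100, l++
l=8 r=17: |-9|<=|9| out[10]=81, r--
l=8 r=16: |-9|>|7| out[9]=81, l++
l=9 r=16: |-8|>|7| out[8]=64, l++
l=10 r=16: |-7|<=|7| out[7]=49, r--

l=10, r=15, next write slot=6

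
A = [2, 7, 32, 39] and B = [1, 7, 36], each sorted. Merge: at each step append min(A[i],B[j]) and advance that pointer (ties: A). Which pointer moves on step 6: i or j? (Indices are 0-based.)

j

i=0 j=0: A[i]=2>B[j]=1 take 1, j++
i=0 j=1: A[i]=2<=B[j]=7 take 2, i++
i=1 j=1: A[i]=7<=B[j]=7 take 7, i++
i=2 j=1: A[i]=32>B[j]=7 take 7, j++
i=2 j=2: A[i]=32<=B[j]=36 take 32, i++
i=3 j=2: A[i]=39>B[j]=36 take 36, j++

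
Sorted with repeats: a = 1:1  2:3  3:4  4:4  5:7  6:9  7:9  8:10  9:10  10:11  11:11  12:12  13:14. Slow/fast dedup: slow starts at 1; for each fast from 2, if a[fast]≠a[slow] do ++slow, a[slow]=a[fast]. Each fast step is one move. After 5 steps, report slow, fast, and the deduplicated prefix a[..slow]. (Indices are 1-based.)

slow=1 fast=2: a[fast]=3≠a[slow]=1 write a[2]=3, slow++,fast++
slow=2 fast=3: a[fast]=4≠a[slow]=3 write a[3]=4, slow++,fast++
slow=3 fast=4: a[fast]=4=a[slow] dup, fast++
slow=3 fast=5: a[fast]=7≠a[slow]=4 write a[4]=7, slow++,fast++
slow=4 fast=6: a[fast]=9≠a[slow]=7 write a[5]=9, slow++,fast++

slow=5, fast=7, prefix=[1, 3, 4, 7, 9]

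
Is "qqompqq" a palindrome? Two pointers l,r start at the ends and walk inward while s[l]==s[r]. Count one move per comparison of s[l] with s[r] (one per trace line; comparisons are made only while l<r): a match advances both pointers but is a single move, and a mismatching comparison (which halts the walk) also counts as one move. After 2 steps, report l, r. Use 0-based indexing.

l=0 r=6: 'q'=='q', l++,r--
l=1 r=5: 'q'=='q', l++,r--

l=2, r=4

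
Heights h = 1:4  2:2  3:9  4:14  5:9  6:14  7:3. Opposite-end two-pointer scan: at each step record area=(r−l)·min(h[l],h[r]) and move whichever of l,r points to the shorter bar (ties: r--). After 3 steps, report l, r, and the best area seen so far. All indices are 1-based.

[1,7] min(4,3)*6=18 best=18 * → r--
[1,6] min(4,14)*5=20 best=20 * → l++
[2,6] min(2,14)*4=8 best=20 → l++

l=3, r=6, best area=20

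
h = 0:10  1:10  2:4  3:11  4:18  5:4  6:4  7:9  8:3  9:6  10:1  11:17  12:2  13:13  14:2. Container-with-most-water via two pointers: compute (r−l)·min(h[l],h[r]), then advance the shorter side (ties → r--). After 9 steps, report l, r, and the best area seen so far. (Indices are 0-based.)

[0,14] min(10,2)*14=28 best=28 * → r--
[0,13] min(10,13)*13=130 best=130 * → l++
[1,13] min(10,13)*12=120 best=130 → l++
[2,13] min(4,13)*11=44 best=130 → l++
[3,13] min(11,13)*10=110 best=130 → l++
[4,13] min(18,13)*9=117 best=130 → r--
[4,12] min(18,2)*8=16 best=130 → r--
[4,11] min(18,17)*7=119 best=130 → r--
[4,10] min(18,1)*6=6 best=130 → r--

l=4, r=9, best area=130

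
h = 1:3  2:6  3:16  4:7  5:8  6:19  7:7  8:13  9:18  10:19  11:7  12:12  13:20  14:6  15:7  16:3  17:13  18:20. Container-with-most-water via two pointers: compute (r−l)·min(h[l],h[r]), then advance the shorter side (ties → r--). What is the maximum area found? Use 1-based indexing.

[1,18] min(3,20)*17=51 best=51 * → l++
[2,18] min(6,20)*16=96 best=96 * → l++
[3,18] min(16,20)*15=240 best=240 * → l++
[4,18] min(7,20)*14=98 best=240 → l++
[5,18] min(8,20)*13=104 best=240 → l++
[6,18] min(19,20)*12=228 best=240 → l++
[7,18] min(7,20)*11=77 best=240 → l++
[8,18] min(13,20)*10=130 best=240 → l++
[9,18] min(18,20)*9=162 best=240 → l++
[10,18] min(19,20)*8=152 best=240 → l++
[11,18] min(7,20)*7=49 best=240 → l++
[12,18] min(12,20)*6=72 best=240 → l++
[13,18] min(20,20)*5=100 best=240 → r--
[13,17] min(20,13)*4=52 best=240 → r--
[13,16] min(20,3)*3=9 best=240 → r--
[13,15] min(20,7)*2=14 best=240 → r--
[13,14] min(20,6)*1=6 best=240 → r--

max area = 240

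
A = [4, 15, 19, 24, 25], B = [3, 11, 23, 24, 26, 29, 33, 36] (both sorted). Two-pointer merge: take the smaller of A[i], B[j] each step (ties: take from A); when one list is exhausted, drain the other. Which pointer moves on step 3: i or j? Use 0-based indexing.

j

i=0 j=0: A[i]=4>B[j]=3 take 3, j++
i=0 j=1: A[i]=4<=B[j]=11 take 4, i++
i=1 j=1: A[i]=15>B[j]=11 take 11, j++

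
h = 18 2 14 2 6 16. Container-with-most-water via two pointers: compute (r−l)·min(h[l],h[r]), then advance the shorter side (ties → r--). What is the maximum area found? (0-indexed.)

l=0 r=5: min(18,16)*5=80 best=80 *, r--
l=0 r=4: min(18,6)*4=24 best=80, r--
l=0 r=3: min(18,2)*3=6 best=80, r--
l=0 r=2: min(18,14)*2=28 best=80, r--
l=0 r=1: min(18,2)*1=2 best=80, r--

max area = 80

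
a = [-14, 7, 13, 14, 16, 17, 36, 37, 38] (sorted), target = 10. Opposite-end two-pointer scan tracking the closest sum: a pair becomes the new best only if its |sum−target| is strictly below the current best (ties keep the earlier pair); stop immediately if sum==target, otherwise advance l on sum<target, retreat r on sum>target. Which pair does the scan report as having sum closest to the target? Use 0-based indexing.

l=0 r=8: -14+38=24 d=14 *, r--
l=0 r=7: -14+37=23 d=13 *, r--
l=0 r=6: -14+36=22 d=12 *, r--
l=0 r=5: -14+17=3 d=7 *, l++
l=1 r=5: 7+17=24 d=14, r--
l=1 r=4: 7+16=23 d=13, r--
l=1 r=3: 7+14=21 d=11, r--
l=1 r=2: 7+13=20 d=10, r--

pair (-14, 17) with sum 3 (|Δ|=7)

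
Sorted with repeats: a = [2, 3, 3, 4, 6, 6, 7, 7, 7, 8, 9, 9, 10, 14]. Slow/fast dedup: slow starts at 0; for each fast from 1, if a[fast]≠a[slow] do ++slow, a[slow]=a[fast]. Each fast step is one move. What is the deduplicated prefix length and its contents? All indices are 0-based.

length 9; prefix = [2, 3, 4, 6, 7, 8, 9, 10, 14]

(s=0,f=1) a[fast]=3≠a[slow]=2 write a[1]=3 → slow++,fast++
(s=1,f=2) a[fast]=3=a[slow] dup → fast++
(s=1,f=3) a[fast]=4≠a[slow]=3 write a[2]=4 → slow++,fast++
(s=2,f=4) a[fast]=6≠a[slow]=4 write a[3]=6 → slow++,fast++
(s=3,f=5) a[fast]=6=a[slow] dup → fast++
(s=3,f=6) a[fast]=7≠a[slow]=6 write a[4]=7 → slow++,fast++
(s=4,f=7) a[fast]=7=a[slow] dup → fast++
(s=4,f=8) a[fast]=7=a[slow] dup → fast++
(s=4,f=9) a[fast]=8≠a[slow]=7 write a[5]=8 → slow++,fast++
(s=5,f=10) a[fast]=9≠a[slow]=8 write a[6]=9 → slow++,fast++
(s=6,f=11) a[fast]=9=a[slow] dup → fast++
(s=6,f=12) a[fast]=10≠a[slow]=9 write a[7]=10 → slow++,fast++
(s=7,f=13) a[fast]=14≠a[slow]=10 write a[8]=14 → slow++,fast++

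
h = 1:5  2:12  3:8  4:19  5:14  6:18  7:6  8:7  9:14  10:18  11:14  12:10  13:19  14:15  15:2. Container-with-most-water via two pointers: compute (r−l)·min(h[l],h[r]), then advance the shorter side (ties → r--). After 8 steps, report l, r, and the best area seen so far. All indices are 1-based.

l=1 r=15: min(5,2)*14=28 best=28 *, r--
l=1 r=14: min(5,15)*13=65 best=65 *, l++
l=2 r=14: min(12,15)*12=144 best=144 *, l++
l=3 r=14: min(8,15)*11=88 best=144, l++
l=4 r=14: min(19,15)*10=150 best=150 *, r--
l=4 r=13: min(19,19)*9=171 best=171 *, r--
l=4 r=12: min(19,10)*8=80 best=171, r--
l=4 r=11: min(19,14)*7=98 best=171, r--

l=4, r=10, best area=171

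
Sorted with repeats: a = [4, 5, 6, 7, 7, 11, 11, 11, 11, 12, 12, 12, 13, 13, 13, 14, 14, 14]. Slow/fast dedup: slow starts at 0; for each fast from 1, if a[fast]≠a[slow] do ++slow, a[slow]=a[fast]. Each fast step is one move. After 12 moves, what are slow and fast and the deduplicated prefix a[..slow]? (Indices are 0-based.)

slow=0 fast=1: a[fast]=5≠a[slow]=4 write a[1]=5, slow++,fast++
slow=1 fast=2: a[fast]=6≠a[slow]=5 write a[2]=6, slow++,fast++
slow=2 fast=3: a[fast]=7≠a[slow]=6 write a[3]=7, slow++,fast++
slow=3 fast=4: a[fast]=7=a[slow] dup, fast++
slow=3 fast=5: a[fast]=11≠a[slow]=7 write a[4]=11, slow++,fast++
slow=4 fast=6: a[fast]=11=a[slow] dup, fast++
slow=4 fast=7: a[fast]=11=a[slow] dup, fast++
slow=4 fast=8: a[fast]=11=a[slow] dup, fast++
slow=4 fast=9: a[fast]=12≠a[slow]=11 write a[5]=12, slow++,fast++
slow=5 fast=10: a[fast]=12=a[slow] dup, fast++
slow=5 fast=11: a[fast]=12=a[slow] dup, fast++
slow=5 fast=12: a[fast]=13≠a[slow]=12 write a[6]=13, slow++,fast++

slow=6, fast=13, prefix=[4, 5, 6, 7, 11, 12, 13]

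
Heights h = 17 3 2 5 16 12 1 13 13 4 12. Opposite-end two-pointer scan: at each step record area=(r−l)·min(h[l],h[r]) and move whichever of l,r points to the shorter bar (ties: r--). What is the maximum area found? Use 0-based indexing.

[0,10] min(17,12)*10=120 best=120 * → r--
[0,9] min(17,4)*9=36 best=120 → r--
[0,8] min(17,13)*8=104 best=120 → r--
[0,7] min(17,13)*7=91 best=120 → r--
[0,6] min(17,1)*6=6 best=120 → r--
[0,5] min(17,12)*5=60 best=120 → r--
[0,4] min(17,16)*4=64 best=120 → r--
[0,3] min(17,5)*3=15 best=120 → r--
[0,2] min(17,2)*2=4 best=120 → r--
[0,1] min(17,3)*1=3 best=120 → r--

max area = 120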